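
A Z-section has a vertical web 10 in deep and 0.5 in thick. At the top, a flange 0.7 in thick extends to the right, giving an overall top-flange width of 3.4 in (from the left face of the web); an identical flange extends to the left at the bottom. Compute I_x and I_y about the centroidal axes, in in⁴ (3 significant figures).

I_x ≈ 130 in⁴, I_y ≈ 14.7 in⁴

Decompose the section into non-overlapping parts with the origin at the bottom-left of its bounding rectangle.
Web: 0.5 × 10, A = 5 in², y = 5 in, Ī = 41.667 in⁴.
Top flange (beyond web): 2.9 × 0.7, A = 2.03 in², y = 9.65 in, Ī = 0.082892 in⁴.
Bottom flange (beyond web): 2.9 × 0.7, A = 2.03 in², y = 0.35 in, Ī = 0.082892 in⁴.
Centroid: ȳ = ΣA·y / ΣA = 5 in.
Transfer each piece to the centroidal x-axis using Ī + A·d² with d = y − 5:
  web: d = 0 in → contributes +41.667 in⁴
  top flange (beyond web): d = 4.65 in → contributes +43.977 in⁴
  bottom flange (beyond web): d = -4.65 in → contributes +43.977 in⁴
Total I = 129.62 in⁴.
For the y-axis: x̄ = 3.15 in.
Repeating about the centroidal y-axis gives I_y = 14.683 in⁴.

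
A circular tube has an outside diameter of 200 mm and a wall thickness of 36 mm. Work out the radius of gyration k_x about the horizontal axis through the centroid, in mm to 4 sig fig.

k_x ≈ 59.36 mm

Break the section into simple shapes (no overlaps), measuring from the bottom-left corner of the bounding box.
Outer circle: ⌀200, A = 31415.9 mm², y = 100 mm, Ī = 78 539 816 mm⁴.
Bore (subtracted): ⌀128, A = 12 868 mm², y = 100 mm, Ī = 13 176 795 mm⁴.
By symmetry the centroid is at mid-height, ȳ = 100 mm.
All pieces are centred on the horizontal axis through the centroid, so I = ΣĪ (holes subtracted) = 65 363 022 mm⁴.
Radius of gyration: k = √(I/A) = √(65 363 022 / 18 548) = 59.3633 mm.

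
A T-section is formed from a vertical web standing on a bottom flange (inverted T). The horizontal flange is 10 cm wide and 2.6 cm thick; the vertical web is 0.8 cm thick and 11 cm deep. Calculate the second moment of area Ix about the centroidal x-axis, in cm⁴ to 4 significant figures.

Ix ≈ 407.4 cm⁴

Decompose the section into non-overlapping parts with the origin at the bottom-left of its bounding rectangle.
Flange: 10 × 2.6, A = 26 cm², y = 1.3 cm, Ī = 14.6467 cm⁴.
Web: 0.8 × 11, A = 8.8 cm², y = 8.1 cm, Ī = 88.7333 cm⁴.
Centroid: ȳ = ΣA·y / ΣA = 3.01954 cm.
Transfer each piece to the centroidal x-axis using Ī + A·d² with d = y − 3.01954:
  flange: d = -1.71954 cm → contributes +91.524 cm⁴
  web: d = 5.08046 cm → contributes +315.871 cm⁴
Total I = 407.395 cm⁴.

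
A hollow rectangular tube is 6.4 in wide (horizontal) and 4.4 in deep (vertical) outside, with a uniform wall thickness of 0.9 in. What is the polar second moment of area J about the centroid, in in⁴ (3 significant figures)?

J ≈ 114 in⁴

Decompose the section into non-overlapping parts with the origin at the bottom-left of its bounding rectangle.
Outer rectangle: 6.4 × 4.4, A = 28.16 in², y = 2.2 in, Ī = 45.431 in⁴.
Inner void (subtracted): 4.6 × 2.6, A = 11.96 in², y = 2.2 in, Ī = 6.7375 in⁴.
By symmetry the centroid is at mid-height, ȳ = 2.2 in.
All pieces are centred on the centroidal x-axis, so I = ΣĪ (holes subtracted) = 38.694 in⁴.
Repeating about the centroidal y-axis gives I_y = 75.03 in⁴.
Polar second moment: J = I_x + I_y = 113.72 in⁴.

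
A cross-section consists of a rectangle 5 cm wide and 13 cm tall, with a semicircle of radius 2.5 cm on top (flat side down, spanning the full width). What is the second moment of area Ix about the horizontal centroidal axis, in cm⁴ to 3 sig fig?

Split into non-overlapping primitives; take the origin at the lower-left of the bounding box.
Rectangular body: 5 × 13, A = 65 cm², y = 6.5 cm, Ī = 915.42 cm⁴.
Semicircular cap: semicircle r = 2.5, A = 9.8175 cm², y = 14.061 cm, Ī = 4.2874 cm⁴.
Centroid: ȳ = ΣA·y / ΣA = 7.4922 cm.
Transfer each piece to the horizontal centroidal axis using Ī + A·d² with d = y − 7.4922:
  rectangular body: d = -0.99215 cm → contributes +979.4 cm⁴
  semicircular cap: d = 6.5689 cm → contributes +427.91 cm⁴
Total I = 1407.3 cm⁴.

Ix ≈ 1410 cm⁴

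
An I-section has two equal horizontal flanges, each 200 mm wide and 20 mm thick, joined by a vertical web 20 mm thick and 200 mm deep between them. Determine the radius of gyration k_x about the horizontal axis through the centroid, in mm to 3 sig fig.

Decompose the section into non-overlapping parts with the origin at the bottom-left of its bounding rectangle.
Bottom flange: 200 × 20, A = 4 000 mm², y = 10 mm, Ī = 133 333 mm⁴.
Web: 20 × 200, A = 4 000 mm², y = 120 mm, Ī = 13 333 333 mm⁴.
Top flange: 200 × 20, A = 4 000 mm², y = 230 mm, Ī = 133 333 mm⁴.
By symmetry the centroid is at mid-height, ȳ = 120 mm.
Transfer each piece to the horizontal axis through the centroid using Ī + A·d² with d = y − 120:
  bottom flange: d = -110 mm → contributes +48 533 333 mm⁴
  web: d = 0 mm → contributes +13 333 333 mm⁴
  top flange: d = 110 mm → contributes +48 533 333 mm⁴
Total I = 110 400 000 mm⁴.
Radius of gyration: k = √(I/A) = √(110 400 000 / 12 000) = 95.917 mm.

k_x ≈ 95.9 mm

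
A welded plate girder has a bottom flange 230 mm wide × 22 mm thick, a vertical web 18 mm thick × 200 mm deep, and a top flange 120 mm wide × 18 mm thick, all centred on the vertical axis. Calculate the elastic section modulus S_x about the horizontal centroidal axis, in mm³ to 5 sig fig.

S_x ≈ 6.1042 × 10⁵ mm³

Split into non-overlapping primitives; take the origin at the lower-left of the bounding box.
Bottom plate: 230 × 22, A = 5 060 mm², y = 11 mm, Ī = 204086.7 mm⁴.
Web plate: 18 × 200, A = 3 600 mm², y = 122 mm, Ī = 12 000 000 mm⁴.
Top plate: 120 × 18, A = 2 160 mm², y = 231 mm, Ī = 58 320 mm⁴.
Centroid: ȳ = ΣA·y / ΣA = 91.85028 mm.
Transfer each piece to the horizontal centroidal axis using Ī + A·d² with d = y − 91.85028:
  bottom plate: d = -80.85028 mm → contributes +33 280 129 mm⁴
  web plate: d = 30.14972 mm → contributes +15 272 421 mm⁴
  top plate: d = 139.1497 mm → contributes +41 881 634 mm⁴
Total I = 90 434 184 mm⁴.
Extreme fibre distance c = 148.1497 mm; S = I/c = 610424.3 mm³.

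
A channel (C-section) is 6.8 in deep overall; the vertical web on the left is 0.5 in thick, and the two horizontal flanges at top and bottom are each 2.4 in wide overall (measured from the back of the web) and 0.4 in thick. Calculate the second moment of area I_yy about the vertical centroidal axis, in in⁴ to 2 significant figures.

Split into non-overlapping primitives; take the origin at the lower-left of the bounding box.
Web: 0.5 × 6.8, A = 3.4 in², x = 0.25 in, Ī = 0.07083 in⁴.
Top flange (beyond web): 1.9 × 0.4, A = 0.76 in², x = 1.45 in, Ī = 0.2286 in⁴.
Bottom flange (beyond web): 1.9 × 0.4, A = 0.76 in², x = 1.45 in, Ī = 0.2286 in⁴.
Centroid: x̄ = ΣA·x / ΣA = 0.6207 in.
Transfer each piece to the vertical centroidal axis using Ī + A·d² with d = x − 0.6207:
  web: d = -0.3707 in → contributes +0.5381 in⁴
  top flange (beyond web): d = 0.8293 in → contributes +0.7513 in⁴
  bottom flange (beyond web): d = 0.8293 in → contributes +0.7513 in⁴
Total I = 2.041 in⁴.

I_yy ≈ 2.0 in⁴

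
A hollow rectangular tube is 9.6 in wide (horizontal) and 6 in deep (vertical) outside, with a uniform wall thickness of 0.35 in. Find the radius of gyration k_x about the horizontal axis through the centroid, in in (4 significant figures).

k_x ≈ 2.446 in

Treat the section as a set of non-overlapping primitives; coordinates are from the bounding-box lower-left.
Outer rectangle: 9.6 × 6, A = 57.6 in², y = 3 in, Ī = 172.8 in⁴.
Inner void (subtracted): 8.9 × 5.3, A = 47.17 in², y = 3 in, Ī = 110.417 in⁴.
By symmetry the centroid is at mid-height, ȳ = 3 in.
All pieces are centred on the horizontal axis through the centroid, so I = ΣĪ (holes subtracted) = 62.3829 in⁴.
Radius of gyration: k = √(I/A) = √(62.3829 / 10.43) = 2.44563 in.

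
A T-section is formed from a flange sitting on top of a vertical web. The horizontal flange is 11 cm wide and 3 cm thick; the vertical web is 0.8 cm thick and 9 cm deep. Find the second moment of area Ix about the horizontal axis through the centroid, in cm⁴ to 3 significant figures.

Break the section into simple shapes (no overlaps), measuring from the bottom-left corner of the bounding box.
Flange: 11 × 3, A = 33 cm², y = 10.5 cm, Ī = 24.75 cm⁴.
Web: 0.8 × 9, A = 7.2 cm², y = 4.5 cm, Ī = 48.6 cm⁴.
Centroid: ȳ = ΣA·y / ΣA = 9.4254 cm.
Transfer each piece to the horizontal axis through the centroid using Ī + A·d² with d = y − 9.4254:
  flange: d = 1.0746 cm → contributes +62.859 cm⁴
  web: d = -4.9254 cm → contributes +223.27 cm⁴
Total I = 286.13 cm⁴.

Ix ≈ 286 cm⁴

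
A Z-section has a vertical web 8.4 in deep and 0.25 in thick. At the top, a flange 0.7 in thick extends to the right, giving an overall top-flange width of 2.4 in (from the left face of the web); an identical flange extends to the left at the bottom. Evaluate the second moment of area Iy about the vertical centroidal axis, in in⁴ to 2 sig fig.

Split into non-overlapping primitives; take the origin at the lower-left of the bounding box.
Web: 0.25 × 8.4, A = 2.1 in², x = 2.275 in, Ī = 0.01094 in⁴.
Top flange (beyond web): 2.15 × 0.7, A = 1.505 in², x = 3.475 in, Ī = 0.5797 in⁴.
Bottom flange (beyond web): 2.15 × 0.7, A = 1.505 in², x = 1.075 in, Ī = 0.5797 in⁴.
Centroid: x̄ = ΣA·x / ΣA = 2.275 in.
Transfer each piece to the vertical centroidal axis using Ī + A·d² with d = x − 2.275:
  web: d = 0 in → contributes +0.01094 in⁴
  top flange (beyond web): d = 1.2 in → contributes +2.747 in⁴
  bottom flange (beyond web): d = -1.2 in → contributes +2.747 in⁴
Total I = 5.505 in⁴.

Iy ≈ 5.5 in⁴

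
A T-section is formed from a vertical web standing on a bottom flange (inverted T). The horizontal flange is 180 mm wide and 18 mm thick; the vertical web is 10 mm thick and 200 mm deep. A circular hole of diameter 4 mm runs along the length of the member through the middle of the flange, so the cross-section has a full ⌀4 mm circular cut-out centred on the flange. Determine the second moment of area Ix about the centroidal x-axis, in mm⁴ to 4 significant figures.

Break the section into simple shapes (no overlaps), measuring from the bottom-left corner of the bounding box.
Flange: 180 × 18, A = 3 240 mm², y = 9 mm, Ī = 87 480 mm⁴.
Web: 10 × 200, A = 2 000 mm², y = 118 mm, Ī = 6 666 667 mm⁴.
Hole (subtracted): ⌀4, A = 12.5664 mm², y = 9 mm, Ī = 12.5664 mm⁴.
Centroid: ȳ = ΣA·y / ΣA = 50.7031 mm.
Transfer each piece to the centroidal x-axis using Ī + A·d² with d = y − 50.7031:
  flange: d = -41.7031 mm → contributes +5 722 312 mm⁴
  web: d = 67.2969 mm → contributes +15 724 422 mm⁴
  hole: d = -41.7031 mm → contributes −21867.3 mm⁴
Total I = 21 424 866 mm⁴.

Ix ≈ 2.142 × 10⁷ mm⁴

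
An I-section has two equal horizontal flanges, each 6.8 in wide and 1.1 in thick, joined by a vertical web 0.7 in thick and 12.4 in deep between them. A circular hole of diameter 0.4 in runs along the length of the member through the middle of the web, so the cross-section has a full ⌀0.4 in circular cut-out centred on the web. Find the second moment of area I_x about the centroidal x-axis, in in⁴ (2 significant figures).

Decompose the section into non-overlapping parts with the origin at the bottom-left of its bounding rectangle.
Bottom flange: 6.8 × 1.1, A = 7.48 in², y = 0.55 in, Ī = 0.7542 in⁴.
Web: 0.7 × 12.4, A = 8.68 in², y = 7.3 in, Ī = 111.2 in⁴.
Top flange: 6.8 × 1.1, A = 7.48 in², y = 14.05 in, Ī = 0.7542 in⁴.
Hole (subtracted): ⌀0.4, A = 0.1257 in², y = 7.3 in, Ī = 0.001257 in⁴.
By symmetry the centroid is at mid-height, ȳ = 7.3 in.
Transfer each piece to the centroidal x-axis using Ī + A·d² with d = y − 7.3:
  bottom flange: d = -6.75 in → contributes +341.6 in⁴
  web: d = 0 in → contributes +111.2 in⁴
  top flange: d = 6.75 in → contributes +341.6 in⁴
  hole: d = 0 in → contributes −0.001257 in⁴
Total I = 794.3 in⁴.

I_x ≈ 790 in⁴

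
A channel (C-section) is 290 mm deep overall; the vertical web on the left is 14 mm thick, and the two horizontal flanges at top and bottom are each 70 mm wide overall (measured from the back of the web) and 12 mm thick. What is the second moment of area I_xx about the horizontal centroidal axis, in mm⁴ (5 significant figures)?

Split into non-overlapping primitives; take the origin at the lower-left of the bounding box.
Web: 14 × 290, A = 4 060 mm², y = 145 mm, Ī = 28 453 833 mm⁴.
Top flange (beyond web): 56 × 12, A = 672 mm², y = 284 mm, Ī = 8 064 mm⁴.
Bottom flange (beyond web): 56 × 12, A = 672 mm², y = 6 mm, Ī = 8 064 mm⁴.
By symmetry the centroid is at mid-height, ȳ = 145 mm.
Transfer each piece to the horizontal centroidal axis using Ī + A·d² with d = y − 145:
  web: d = 0 mm → contributes +28 453 833 mm⁴
  top flange (beyond web): d = 139 mm → contributes +12 991 776 mm⁴
  bottom flange (beyond web): d = -139 mm → contributes +12 991 776 mm⁴
Total I = 54 437 385 mm⁴.

I_xx ≈ 5.4437 × 10⁷ mm⁴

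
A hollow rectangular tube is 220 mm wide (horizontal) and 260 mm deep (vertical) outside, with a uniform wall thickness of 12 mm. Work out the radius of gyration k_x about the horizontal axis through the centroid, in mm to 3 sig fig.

k_x ≈ 99.1 mm

Treat the section as a set of non-overlapping primitives; coordinates are from the bounding-box lower-left.
Outer rectangle: 220 × 260, A = 57 200 mm², y = 130 mm, Ī = 322 226 667 mm⁴.
Inner void (subtracted): 196 × 236, A = 46 256 mm², y = 130 mm, Ī = 214 689 515 mm⁴.
By symmetry the centroid is at mid-height, ȳ = 130 mm.
All pieces are centred on the horizontal axis through the centroid, so I = ΣĪ (holes subtracted) = 107 537 152 mm⁴.
Radius of gyration: k = √(I/A) = √(107 537 152 / 10 944) = 99.127 mm.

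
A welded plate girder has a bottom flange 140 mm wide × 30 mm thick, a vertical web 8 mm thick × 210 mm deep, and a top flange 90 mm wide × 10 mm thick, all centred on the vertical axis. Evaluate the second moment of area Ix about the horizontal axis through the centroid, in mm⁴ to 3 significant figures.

Ix ≈ 5.37 × 10⁷ mm⁴

Break the section into simple shapes (no overlaps), measuring from the bottom-left corner of the bounding box.
Bottom plate: 140 × 30, A = 4 200 mm², y = 15 mm, Ī = 315 000 mm⁴.
Web plate: 8 × 210, A = 1 680 mm², y = 135 mm, Ī = 6 174 000 mm⁴.
Top plate: 90 × 10, A = 900 mm², y = 245 mm, Ī = 7 500 mm⁴.
Centroid: ȳ = ΣA·y / ΣA = 75.265 mm.
Transfer each piece to the horizontal axis through the centroid using Ī + A·d² with d = y − 75.265:
  bottom plate: d = -60.265 mm → contributes +15 569 101 mm⁴
  web plate: d = 59.735 mm → contributes +12 168 596 mm⁴
  top plate: d = 169.73 mm → contributes +25 936 324 mm⁴
Total I = 53 674 022 mm⁴.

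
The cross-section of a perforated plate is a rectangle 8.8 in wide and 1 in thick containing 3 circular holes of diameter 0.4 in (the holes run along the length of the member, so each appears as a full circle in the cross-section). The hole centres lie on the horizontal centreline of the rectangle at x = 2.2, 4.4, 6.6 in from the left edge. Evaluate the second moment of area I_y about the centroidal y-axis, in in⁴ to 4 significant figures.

Decompose the section into non-overlapping parts with the origin at the bottom-left of its bounding rectangle.
Plate: 8.8 × 1, A = 8.8 in², x = 4.4 in, Ī = 56.7893 in⁴.
Hole 1 (subtracted): ⌀0.4, A = 0.125664 in², x = 2.2 in, Ī = 0.00125664 in⁴.
Hole 2 (subtracted): ⌀0.4, A = 0.125664 in², x = 4.4 in, Ī = 0.00125664 in⁴.
Hole 3 (subtracted): ⌀0.4, A = 0.125664 in², x = 6.6 in, Ī = 0.00125664 in⁴.
By symmetry the centroid is at mid-width, x̄ = 4.4 in.
Transfer each piece to the centroidal y-axis using Ī + A·d² with d = x − 4.4:
  plate: d = 0 in → contributes +56.7893 in⁴
  hole 1: d = -2.2 in → contributes −0.609469 in⁴
  hole 2: d = 0 in → contributes −0.00125664 in⁴
  hole 3: d = 2.2 in → contributes −0.609469 in⁴
Total I = 55.5691 in⁴.

I_y ≈ 55.57 in⁴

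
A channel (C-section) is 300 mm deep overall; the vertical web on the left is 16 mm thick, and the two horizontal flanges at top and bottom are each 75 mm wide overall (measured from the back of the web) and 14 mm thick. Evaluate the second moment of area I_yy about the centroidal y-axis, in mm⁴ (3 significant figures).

I_yy ≈ 2.31 × 10⁶ mm⁴

Decompose the section into non-overlapping parts with the origin at the bottom-left of its bounding rectangle.
Web: 16 × 300, A = 4 800 mm², x = 8 mm, Ī = 102 400 mm⁴.
Top flange (beyond web): 59 × 14, A = 826 mm², x = 45.5 mm, Ī = 239 609 mm⁴.
Bottom flange (beyond web): 59 × 14, A = 826 mm², x = 45.5 mm, Ī = 239 609 mm⁴.
Centroid: x̄ = ΣA·x / ΣA = 17.602 mm.
Transfer each piece to the centroidal y-axis using Ī + A·d² with d = x − 17.602:
  web: d = -9.6017 mm → contributes +544 922 mm⁴
  top flange (beyond web): d = 27.898 mm → contributes +882 498 mm⁴
  bottom flange (beyond web): d = 27.898 mm → contributes +882 498 mm⁴
Total I = 2 309 919 mm⁴.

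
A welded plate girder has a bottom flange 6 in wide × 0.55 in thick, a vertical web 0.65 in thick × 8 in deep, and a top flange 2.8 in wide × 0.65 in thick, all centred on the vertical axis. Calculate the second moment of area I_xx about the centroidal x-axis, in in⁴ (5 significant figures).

Split into non-overlapping primitives; take the origin at the lower-left of the bounding box.
Bottom plate: 6 × 0.55, A = 3.3 in², y = 0.275 in, Ī = 0.0831875 in⁴.
Web plate: 0.65 × 8, A = 5.2 in², y = 4.55 in, Ī = 27.73333 in⁴.
Top plate: 2.8 × 0.65, A = 1.82 in², y = 8.875 in, Ī = 0.06407917 in⁴.
Centroid: ȳ = ΣA·y / ΣA = 3.945736 in.
Transfer each piece to the centroidal x-axis using Ī + A·d² with d = y − 3.945736:
  bottom plate: d = -3.670736 in → contributes +44.5484 in⁴
  web plate: d = 0.6042636 in → contributes +29.63203 in⁴
  top plate: d = 4.929264 in → contributes +44.28578 in⁴
Total I = 118.4662 in⁴.

I_xx ≈ 118.47 in⁴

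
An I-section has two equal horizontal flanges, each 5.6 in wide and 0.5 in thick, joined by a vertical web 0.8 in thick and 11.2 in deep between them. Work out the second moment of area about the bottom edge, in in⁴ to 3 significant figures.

Decompose the section into non-overlapping parts with the origin at the bottom-left of its bounding rectangle.
Bottom flange: 5.6 × 0.5, A = 2.8 in², y = 0.25 in, Ī = 0.058333 in⁴.
Web: 0.8 × 11.2, A = 8.96 in², y = 6.1 in, Ī = 93.662 in⁴.
Top flange: 5.6 × 0.5, A = 2.8 in², y = 11.95 in, Ī = 0.058333 in⁴.
Transfer each piece to the bottom edge using Ī + A·d² with d = y − 0:
  bottom flange: d = 0.25 in → contributes +0.23333 in⁴
  web: d = 6.1 in → contributes +427.06 in⁴
  top flange: d = 11.95 in → contributes +399.91 in⁴
Total I = 827.2 in⁴.

I_base ≈ 827 in⁴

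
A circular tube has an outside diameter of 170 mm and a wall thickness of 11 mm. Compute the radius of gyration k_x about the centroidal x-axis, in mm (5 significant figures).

k_x ≈ 56.349 mm

Decompose the section into non-overlapping parts with the origin at the bottom-left of its bounding rectangle.
Outer circle: ⌀170, A = 22698.01 mm², y = 85 mm, Ī = 40 998 275 mm⁴.
Bore (subtracted): ⌀148, A = 17203.36 mm², y = 85 mm, Ī = 23 551 402 mm⁴.
By symmetry the centroid is at mid-height, ȳ = 85 mm.
All pieces are centred on the centroidal x-axis, so I = ΣĪ (holes subtracted) = 17 446 873 mm⁴.
Radius of gyration: k = √(I/A) = √(17 446 873 / 5494.646) = 56.34936 mm.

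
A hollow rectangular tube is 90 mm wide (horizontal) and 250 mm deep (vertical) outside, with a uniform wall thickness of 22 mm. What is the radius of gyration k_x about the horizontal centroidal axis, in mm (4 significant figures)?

Break the section into simple shapes (no overlaps), measuring from the bottom-left corner of the bounding box.
Outer rectangle: 90 × 250, A = 22 500 mm², y = 125 mm, Ī = 117 187 500 mm⁴.
Inner void (subtracted): 46 × 206, A = 9 476 mm², y = 125 mm, Ī = 33 510 295 mm⁴.
By symmetry the centroid is at mid-height, ȳ = 125 mm.
All pieces are centred on the horizontal centroidal axis, so I = ΣĪ (holes subtracted) = 83 677 205 mm⁴.
Radius of gyration: k = √(I/A) = √(83 677 205 / 13 024) = 80.1551 mm.

k_x ≈ 80.16 mm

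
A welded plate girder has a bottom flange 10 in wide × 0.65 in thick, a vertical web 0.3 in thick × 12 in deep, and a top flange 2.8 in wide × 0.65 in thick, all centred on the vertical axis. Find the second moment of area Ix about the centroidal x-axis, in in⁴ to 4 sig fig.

Ix ≈ 302.8 in⁴

Treat the section as a set of non-overlapping primitives; coordinates are from the bounding-box lower-left.
Bottom plate: 10 × 0.65, A = 6.5 in², y = 0.325 in, Ī = 0.228854 in⁴.
Web plate: 0.3 × 12, A = 3.6 in², y = 6.65 in, Ī = 43.2 in⁴.
Top plate: 2.8 × 0.65, A = 1.82 in², y = 12.975 in, Ī = 0.0640792 in⁴.
Centroid: ȳ = ΣA·y / ΣA = 4.16669 in.
Transfer each piece to the centroidal x-axis using Ī + A·d² with d = y − 4.16669:
  bottom plate: d = -3.84169 in → contributes +96.1599 in⁴
  web plate: d = 2.48331 in → contributes +65.4005 in⁴
  top plate: d = 8.80831 in → contributes +141.271 in⁴
Total I = 302.831 in⁴.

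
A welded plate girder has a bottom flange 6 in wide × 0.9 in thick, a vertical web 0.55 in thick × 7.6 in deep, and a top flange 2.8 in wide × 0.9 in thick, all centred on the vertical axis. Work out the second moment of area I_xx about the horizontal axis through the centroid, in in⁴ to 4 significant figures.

Treat the section as a set of non-overlapping primitives; coordinates are from the bounding-box lower-left.
Bottom plate: 6 × 0.9, A = 5.4 in², y = 0.45 in, Ī = 0.3645 in⁴.
Web plate: 0.55 × 7.6, A = 4.18 in², y = 4.7 in, Ī = 20.1197 in⁴.
Top plate: 2.8 × 0.9, A = 2.52 in², y = 8.95 in, Ī = 0.1701 in⁴.
Centroid: ȳ = ΣA·y / ΣA = 3.68843 in.
Transfer each piece to the horizontal axis through the centroid using Ī + A·d² with d = y − 3.68843:
  bottom plate: d = -3.23843 in → contributes +56.9966 in⁴
  web plate: d = 1.01157 in → contributes +24.397 in⁴
  top plate: d = 5.26157 in → contributes +69.9341 in⁴
Total I = 151.328 in⁴.

I_xx ≈ 151.3 in⁴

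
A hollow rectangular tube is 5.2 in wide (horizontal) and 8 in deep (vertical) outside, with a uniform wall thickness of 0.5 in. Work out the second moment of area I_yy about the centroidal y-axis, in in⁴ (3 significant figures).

I_yy ≈ 50.5 in⁴

Treat the section as a set of non-overlapping primitives; coordinates are from the bounding-box lower-left.
Outer rectangle: 5.2 × 8, A = 41.6 in², x = 2.6 in, Ī = 93.739 in⁴.
Inner void (subtracted): 4.2 × 7, A = 29.4 in², x = 2.6 in, Ī = 43.218 in⁴.
By symmetry the centroid is at mid-width, x̄ = 2.6 in.
All pieces are centred on the centroidal y-axis, so I = ΣĪ (holes subtracted) = 50.521 in⁴.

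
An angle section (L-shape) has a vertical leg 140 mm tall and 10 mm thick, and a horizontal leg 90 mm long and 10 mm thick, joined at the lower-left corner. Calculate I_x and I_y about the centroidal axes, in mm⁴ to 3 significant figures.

Decompose the section into non-overlapping parts with the origin at the bottom-left of its bounding rectangle.
Vertical leg: 10 × 140, A = 1 400 mm², y = 70 mm, Ī = 2 286 667 mm⁴.
Horizontal leg (remainder): 80 × 10, A = 800 mm², y = 5 mm, Ī = 6666.7 mm⁴.
Centroid: ȳ = ΣA·y / ΣA = 46.364 mm.
Transfer each piece to the centroidal x-axis using Ī + A·d² with d = y − 46.364:
  vertical leg: d = 23.636 mm → contributes +3 068 815 mm⁴
  horizontal leg (remainder): d = -41.364 mm → contributes +1 375 427 mm⁴
Total I = 4 444 242 mm⁴.
For the y-axis: x̄ = 21.364 mm.
Repeating about the centroidal y-axis gives I_y = 1 469 242 mm⁴.

I_x ≈ 4.44 × 10⁶ mm⁴, I_y ≈ 1.47 × 10⁶ mm⁴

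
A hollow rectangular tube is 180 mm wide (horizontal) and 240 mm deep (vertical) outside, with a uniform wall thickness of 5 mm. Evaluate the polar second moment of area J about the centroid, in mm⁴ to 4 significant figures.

J ≈ 5.747 × 10⁷ mm⁴

Split into non-overlapping primitives; take the origin at the lower-left of the bounding box.
Outer rectangle: 180 × 240, A = 43 200 mm², y = 120 mm, Ī = 207 360 000 mm⁴.
Inner void (subtracted): 170 × 230, A = 39 100 mm², y = 120 mm, Ī = 172 365 833 mm⁴.
By symmetry the centroid is at mid-height, ȳ = 120 mm.
All pieces are centred on the centroidal x-axis, so I = ΣĪ (holes subtracted) = 34 994 167 mm⁴.
Repeating about the centroidal y-axis gives I_y = 22 474 167 mm⁴.
Polar second moment: J = I_x + I_y = 57 468 333 mm⁴.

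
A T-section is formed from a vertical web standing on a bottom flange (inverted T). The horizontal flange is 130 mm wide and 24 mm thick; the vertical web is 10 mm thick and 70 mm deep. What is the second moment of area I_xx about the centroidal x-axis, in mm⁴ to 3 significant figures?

Split into non-overlapping primitives; take the origin at the lower-left of the bounding box.
Flange: 130 × 24, A = 3 120 mm², y = 12 mm, Ī = 149 760 mm⁴.
Web: 10 × 70, A = 700 mm², y = 59 mm, Ī = 285 833 mm⁴.
Centroid: ȳ = ΣA·y / ΣA = 20.613 mm.
Transfer each piece to the centroidal x-axis using Ī + A·d² with d = y − 20.613:
  flange: d = -8.6126 mm → contributes +381 190 mm⁴
  web: d = 38.387 mm → contributes +1 317 350 mm⁴
Total I = 1 698 540 mm⁴.

I_xx ≈ 1.70 × 10⁶ mm⁴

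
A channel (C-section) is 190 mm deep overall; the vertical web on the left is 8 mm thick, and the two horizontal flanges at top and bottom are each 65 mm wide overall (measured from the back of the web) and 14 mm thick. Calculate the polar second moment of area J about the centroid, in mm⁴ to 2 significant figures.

Break the section into simple shapes (no overlaps), measuring from the bottom-left corner of the bounding box.
Web: 8 × 190, A = 1 520 mm², y = 95 mm, Ī = 4 572 667 mm⁴.
Top flange (beyond web): 57 × 14, A = 798 mm², y = 183 mm, Ī = 13 034 mm⁴.
Bottom flange (beyond web): 57 × 14, A = 798 mm², y = 7 mm, Ī = 13 034 mm⁴.
By symmetry the centroid is at mid-height, ȳ = 95 mm.
Transfer each piece to the centroidal x-axis using Ī + A·d² with d = y − 95:
  web: d = 0 mm → contributes +4 572 667 mm⁴
  top flange (beyond web): d = 88 mm → contributes +6 192 746 mm⁴
  bottom flange (beyond web): d = -88 mm → contributes +6 192 746 mm⁴
Total I = 16 958 159 mm⁴.
For the y-axis: x̄ = 20.65 mm.
Repeating about the centroidal y-axis gives I_y = 1 262 553 mm⁴.
Polar second moment: J = I_x + I_y = 18 220 712 mm⁴.

J ≈ 1.8 × 10⁷ mm⁴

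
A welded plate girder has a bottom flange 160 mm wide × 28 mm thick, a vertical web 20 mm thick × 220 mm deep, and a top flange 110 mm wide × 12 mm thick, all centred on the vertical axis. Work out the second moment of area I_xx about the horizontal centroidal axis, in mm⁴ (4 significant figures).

I_xx ≈ 8.883 × 10⁷ mm⁴

Treat the section as a set of non-overlapping primitives; coordinates are from the bounding-box lower-left.
Bottom plate: 160 × 28, A = 4 480 mm², y = 14 mm, Ī = 292 693 mm⁴.
Web plate: 20 × 220, A = 4 400 mm², y = 138 mm, Ī = 17 746 667 mm⁴.
Top plate: 110 × 12, A = 1 320 mm², y = 254 mm, Ī = 15 840 mm⁴.
Centroid: ȳ = ΣA·y / ΣA = 98.549 mm.
Transfer each piece to the horizontal centroidal axis using Ī + A·d² with d = y − 98.549:
  bottom plate: d = -84.549 mm → contributes +32 318 138 mm⁴
  web plate: d = 39.451 mm → contributes +24 594 738 mm⁴
  top plate: d = 155.451 mm → contributes +31 913 650 mm⁴
Total I = 88 826 525 mm⁴.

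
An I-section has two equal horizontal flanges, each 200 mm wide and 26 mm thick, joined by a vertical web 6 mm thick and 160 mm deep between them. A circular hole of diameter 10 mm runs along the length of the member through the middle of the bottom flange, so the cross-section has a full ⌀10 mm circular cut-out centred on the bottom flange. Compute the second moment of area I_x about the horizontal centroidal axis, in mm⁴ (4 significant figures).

I_x ≈ 9.190 × 10⁷ mm⁴

Split into non-overlapping primitives; take the origin at the lower-left of the bounding box.
Bottom flange: 200 × 26, A = 5 200 mm², y = 13 mm, Ī = 292 933 mm⁴.
Web: 6 × 160, A = 960 mm², y = 106 mm, Ī = 2 048 000 mm⁴.
Top flange: 200 × 26, A = 5 200 mm², y = 199 mm, Ī = 292 933 mm⁴.
Hole (subtracted): ⌀10, A = 78.5398 mm², y = 13 mm, Ī = 490.874 mm⁴.
Centroid: ȳ = ΣA·y / ΣA = 106.647 mm.
Transfer each piece to the horizontal centroidal axis using Ī + A·d² with d = y − 106.647:
  bottom flange: d = -93.6475 mm → contributes +45 896 129 mm⁴
  web: d = -0.647452 mm → contributes +2 048 402 mm⁴
  top flange: d = 92.3525 mm → contributes +44 643 698 mm⁴
  hole: d = -93.6475 mm → contributes −689 273 mm⁴
Total I = 91 898 956 mm⁴.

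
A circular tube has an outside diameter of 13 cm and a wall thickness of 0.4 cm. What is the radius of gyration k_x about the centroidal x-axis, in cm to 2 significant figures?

k_x ≈ 4.5 cm

Break the section into simple shapes (no overlaps), measuring from the bottom-left corner of the bounding box.
Outer circle: ⌀13, A = 132.7 cm², y = 6.5 cm, Ī = 1 402 cm⁴.
Bore (subtracted): ⌀12.2, A = 116.9 cm², y = 6.5 cm, Ī = 1 087 cm⁴.
By symmetry the centroid is at mid-height, ȳ = 6.5 cm.
All pieces are centred on the centroidal x-axis, so I = ΣĪ (holes subtracted) = 314.5 cm⁴.
Radius of gyration: k = √(I/A) = √(314.5 / 15.83) = 4.457 cm.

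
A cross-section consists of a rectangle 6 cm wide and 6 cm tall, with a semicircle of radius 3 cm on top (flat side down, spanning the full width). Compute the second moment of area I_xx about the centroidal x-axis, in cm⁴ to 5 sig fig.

Break the section into simple shapes (no overlaps), measuring from the bottom-left corner of the bounding box.
Rectangular body: 6 × 6, A = 36 cm², y = 3 cm, Ī = 108 cm⁴.
Semicircular cap: semicircle r = 3, A = 14.13717 cm², y = 7.27324 cm, Ī = 8.890314 cm⁴.
Centroid: ȳ = ΣA·y / ΣA = 4.204925 cm.
Transfer each piece to the centroidal x-axis using Ī + A·d² with d = y − 4.204925:
  rectangular body: d = -1.204925 cm → contributes +160.2663 cm⁴
  semicircular cap: d = 3.068315 cm → contributes +141.9855 cm⁴
Total I = 302.2518 cm⁴.

I_xx ≈ 302.25 cm⁴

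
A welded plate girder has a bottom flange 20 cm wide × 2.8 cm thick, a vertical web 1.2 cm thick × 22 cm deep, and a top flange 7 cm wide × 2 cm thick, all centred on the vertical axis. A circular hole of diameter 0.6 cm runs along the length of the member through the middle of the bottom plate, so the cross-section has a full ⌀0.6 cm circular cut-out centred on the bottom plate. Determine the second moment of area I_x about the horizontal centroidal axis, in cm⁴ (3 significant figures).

Break the section into simple shapes (no overlaps), measuring from the bottom-left corner of the bounding box.
Bottom plate: 20 × 2.8, A = 56 cm², y = 1.4 cm, Ī = 36.587 cm⁴.
Web plate: 1.2 × 22, A = 26.4 cm², y = 13.8 cm, Ī = 1064.8 cm⁴.
Top plate: 7 × 2, A = 14 cm², y = 25.8 cm, Ī = 4.6667 cm⁴.
Hole (subtracted): ⌀0.6, A = 0.28274 cm², y = 1.4 cm, Ī = 0.0063617 cm⁴.
Centroid: ȳ = ΣA·y / ΣA = 8.3598 cm.
Transfer each piece to the horizontal centroidal axis using Ī + A·d² with d = y − 8.3598:
  bottom plate: d = -6.9598 cm → contributes +2749.2 cm⁴
  web plate: d = 5.4402 cm → contributes +1846.1 cm⁴
  top plate: d = 17.44 cm → contributes +4262.9 cm⁴
  hole: d = -6.9598 cm → contributes −13.702 cm⁴
Total I = 8844.5 cm⁴.

I_x ≈ 8840 cm⁴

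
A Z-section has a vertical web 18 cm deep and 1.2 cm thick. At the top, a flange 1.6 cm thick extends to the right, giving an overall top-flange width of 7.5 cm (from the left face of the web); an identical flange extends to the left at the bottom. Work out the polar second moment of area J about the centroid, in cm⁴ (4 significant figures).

Split into non-overlapping primitives; take the origin at the lower-left of the bounding box.
Web: 1.2 × 18, A = 21.6 cm², y = 9 cm, Ī = 583.2 cm⁴.
Top flange (beyond web): 6.3 × 1.6, A = 10.08 cm², y = 17.2 cm, Ī = 2.1504 cm⁴.
Bottom flange (beyond web): 6.3 × 1.6, A = 10.08 cm², y = 0.8 cm, Ī = 2.1504 cm⁴.
Centroid: ȳ = ΣA·y / ΣA = 9 cm.
Transfer each piece to the centroidal x-axis using Ī + A·d² with d = y − 9:
  web: d = 0 cm → contributes +583.2 cm⁴
  top flange (beyond web): d = 8.2 cm → contributes +679.93 cm⁴
  bottom flange (beyond web): d = -8.2 cm → contributes +679.93 cm⁴
Total I = 1943.06 cm⁴.
For the y-axis: x̄ = 6.9 cm.
Repeating about the centroidal y-axis gives I_y = 352.771 cm⁴.
Polar second moment: J = I_x + I_y = 2295.83 cm⁴.

J ≈ 2296 cm⁴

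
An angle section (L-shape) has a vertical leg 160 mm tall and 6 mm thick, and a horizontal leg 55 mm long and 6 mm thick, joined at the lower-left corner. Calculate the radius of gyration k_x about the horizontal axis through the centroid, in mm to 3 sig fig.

Decompose the section into non-overlapping parts with the origin at the bottom-left of its bounding rectangle.
Vertical leg: 6 × 160, A = 960 mm², y = 80 mm, Ī = 2 048 000 mm⁴.
Horizontal leg (remainder): 49 × 6, A = 294 mm², y = 3 mm, Ī = 882 mm⁴.
Centroid: ȳ = ΣA·y / ΣA = 61.947 mm.
Transfer each piece to the horizontal axis through the centroid using Ī + A·d² with d = y − 61.947:
  vertical leg: d = 18.053 mm → contributes +2 360 862 mm⁴
  horizontal leg (remainder): d = -58.947 mm → contributes +1 022 471 mm⁴
Total I = 3 383 333 mm⁴.
Radius of gyration: k = √(I/A) = √(3 383 333 / 1 254) = 51.943 mm.

k_x ≈ 51.9 mm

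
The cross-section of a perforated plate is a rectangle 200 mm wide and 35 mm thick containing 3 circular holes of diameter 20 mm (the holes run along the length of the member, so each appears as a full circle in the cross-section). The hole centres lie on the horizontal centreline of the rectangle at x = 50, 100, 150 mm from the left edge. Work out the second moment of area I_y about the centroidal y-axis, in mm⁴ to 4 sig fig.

I_y ≈ 2.174 × 10⁷ mm⁴

Treat the section as a set of non-overlapping primitives; coordinates are from the bounding-box lower-left.
Plate: 200 × 35, A = 7 000 mm², x = 100 mm, Ī = 23 333 333 mm⁴.
Hole 1 (subtracted): ⌀20, A = 314.159 mm², x = 50 mm, Ī = 7853.98 mm⁴.
Hole 2 (subtracted): ⌀20, A = 314.159 mm², x = 100 mm, Ī = 7853.98 mm⁴.
Hole 3 (subtracted): ⌀20, A = 314.159 mm², x = 150 mm, Ī = 7853.98 mm⁴.
By symmetry the centroid is at mid-width, x̄ = 100 mm.
Transfer each piece to the centroidal y-axis using Ī + A·d² with d = x − 100:
  plate: d = 0 mm → contributes +23 333 333 mm⁴
  hole 1: d = -50 mm → contributes −793 252 mm⁴
  hole 2: d = 0 mm → contributes −7853.98 mm⁴
  hole 3: d = 50 mm → contributes −793 252 mm⁴
Total I = 21 738 975 mm⁴.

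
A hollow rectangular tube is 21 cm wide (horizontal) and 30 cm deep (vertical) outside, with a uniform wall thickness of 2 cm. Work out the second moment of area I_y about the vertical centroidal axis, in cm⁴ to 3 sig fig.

I_y ≈ 1.25 × 10⁴ cm⁴

Break the section into simple shapes (no overlaps), measuring from the bottom-left corner of the bounding box.
Outer rectangle: 21 × 30, A = 630 cm², x = 10.5 cm, Ī = 23 153 cm⁴.
Inner void (subtracted): 17 × 26, A = 442 cm², x = 10.5 cm, Ī = 10 645 cm⁴.
By symmetry the centroid is at mid-width, x̄ = 10.5 cm.
All pieces are centred on the vertical centroidal axis, so I = ΣĪ (holes subtracted) = 12 508 cm⁴.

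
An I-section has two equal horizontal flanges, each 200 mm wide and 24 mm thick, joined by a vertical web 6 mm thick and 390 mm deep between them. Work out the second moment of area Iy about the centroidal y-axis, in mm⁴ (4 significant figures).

Treat the section as a set of non-overlapping primitives; coordinates are from the bounding-box lower-left.
Bottom flange: 200 × 24, A = 4 800 mm², x = 100 mm, Ī = 16 000 000 mm⁴.
Web: 6 × 390, A = 2 340 mm², x = 100 mm, Ī = 7 020 mm⁴.
Top flange: 200 × 24, A = 4 800 mm², x = 100 mm, Ī = 16 000 000 mm⁴.
By symmetry the centroid is at mid-width, x̄ = 100 mm.
All pieces are centred on the centroidal y-axis, so I = ΣĪ = 32 007 020 mm⁴.

Iy ≈ 3.201 × 10⁷ mm⁴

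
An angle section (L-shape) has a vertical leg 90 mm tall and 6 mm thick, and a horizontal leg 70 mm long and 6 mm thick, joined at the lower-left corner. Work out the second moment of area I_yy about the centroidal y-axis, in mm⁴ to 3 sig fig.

I_yy ≈ 4.08 × 10⁵ mm⁴

Decompose the section into non-overlapping parts with the origin at the bottom-left of its bounding rectangle.
Vertical leg: 6 × 90, A = 540 mm², x = 3 mm, Ī = 1 620 mm⁴.
Horizontal leg (remainder): 64 × 6, A = 384 mm², x = 38 mm, Ī = 131 072 mm⁴.
Centroid: x̄ = ΣA·x / ΣA = 17.545 mm.
Transfer each piece to the centroidal y-axis using Ī + A·d² with d = x − 17.545:
  vertical leg: d = -14.545 mm → contributes +115 868 mm⁴
  horizontal leg (remainder): d = 20.455 mm → contributes +291 733 mm⁴
Total I = 407 601 mm⁴.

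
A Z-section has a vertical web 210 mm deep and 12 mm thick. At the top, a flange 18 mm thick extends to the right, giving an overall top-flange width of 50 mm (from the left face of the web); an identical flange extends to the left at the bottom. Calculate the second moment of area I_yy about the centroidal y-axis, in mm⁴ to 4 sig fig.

I_yy ≈ 1.050 × 10⁶ mm⁴

Decompose the section into non-overlapping parts with the origin at the bottom-left of its bounding rectangle.
Web: 12 × 210, A = 2 520 mm², x = 44 mm, Ī = 30 240 mm⁴.
Top flange (beyond web): 38 × 18, A = 684 mm², x = 69 mm, Ī = 82 308 mm⁴.
Bottom flange (beyond web): 38 × 18, A = 684 mm², x = 19 mm, Ī = 82 308 mm⁴.
Centroid: x̄ = ΣA·x / ΣA = 44 mm.
Transfer each piece to the centroidal y-axis using Ī + A·d² with d = x − 44:
  web: d = 0 mm → contributes +30 240 mm⁴
  top flange (beyond web): d = 25 mm → contributes +509 808 mm⁴
  bottom flange (beyond web): d = -25 mm → contributes +509 808 mm⁴
Total I = 1 049 856 mm⁴.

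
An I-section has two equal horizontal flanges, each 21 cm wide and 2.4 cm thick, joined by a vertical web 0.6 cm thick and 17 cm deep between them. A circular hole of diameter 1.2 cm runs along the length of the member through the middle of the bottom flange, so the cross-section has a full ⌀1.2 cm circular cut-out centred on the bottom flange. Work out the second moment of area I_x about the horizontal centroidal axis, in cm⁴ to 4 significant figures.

Break the section into simple shapes (no overlaps), measuring from the bottom-left corner of the bounding box.
Bottom flange: 21 × 2.4, A = 50.4 cm², y = 1.2 cm, Ī = 24.192 cm⁴.
Web: 0.6 × 17, A = 10.2 cm², y = 10.9 cm, Ī = 245.65 cm⁴.
Top flange: 21 × 2.4, A = 50.4 cm², y = 20.6 cm, Ī = 24.192 cm⁴.
Hole (subtracted): ⌀1.2, A = 1.13097 cm², y = 1.2 cm, Ī = 0.101788 cm⁴.
Centroid: ȳ = ΣA·y / ΣA = 10.9999 cm.
Transfer each piece to the horizontal centroidal axis using Ī + A·d² with d = y − 10.9999:
  bottom flange: d = -9.79985 cm → contributes +4864.46 cm⁴
  web: d = -0.0998502 cm → contributes +245.752 cm⁴
  top flange: d = 9.60015 cm → contributes +4669.2 cm⁴
  hole: d = -9.79985 cm → contributes −108.717 cm⁴
Total I = 9670.7 cm⁴.

I_x ≈ 9671 cm⁴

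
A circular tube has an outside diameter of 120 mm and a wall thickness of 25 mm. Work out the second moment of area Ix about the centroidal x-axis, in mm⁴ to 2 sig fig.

Ix ≈ 9.0 × 10⁶ mm⁴

Break the section into simple shapes (no overlaps), measuring from the bottom-left corner of the bounding box.
Outer circle: ⌀120, A = 11 310 mm², y = 60 mm, Ī = 10 178 760 mm⁴.
Bore (subtracted): ⌀70, A = 3 848 mm², y = 60 mm, Ī = 1 178 588 mm⁴.
By symmetry the centroid is at mid-height, ȳ = 60 mm.
All pieces are centred on the centroidal x-axis, so I = ΣĪ (holes subtracted) = 9 000 172 mm⁴.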